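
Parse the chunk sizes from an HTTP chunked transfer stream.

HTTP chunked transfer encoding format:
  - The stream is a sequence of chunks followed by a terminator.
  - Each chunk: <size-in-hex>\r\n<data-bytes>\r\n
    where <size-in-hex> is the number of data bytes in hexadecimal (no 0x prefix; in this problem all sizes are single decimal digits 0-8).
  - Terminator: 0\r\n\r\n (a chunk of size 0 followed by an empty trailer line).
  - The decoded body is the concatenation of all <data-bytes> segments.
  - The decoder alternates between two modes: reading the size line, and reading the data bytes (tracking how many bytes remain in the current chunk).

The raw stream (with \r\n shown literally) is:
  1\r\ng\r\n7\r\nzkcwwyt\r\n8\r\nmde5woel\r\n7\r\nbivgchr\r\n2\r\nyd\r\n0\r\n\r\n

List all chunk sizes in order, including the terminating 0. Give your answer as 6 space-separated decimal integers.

Answer: 1 7 8 7 2 0

Derivation:
Chunk 1: stream[0..1]='1' size=0x1=1, data at stream[3..4]='g' -> body[0..1], body so far='g'
Chunk 2: stream[6..7]='7' size=0x7=7, data at stream[9..16]='zkcwwyt' -> body[1..8], body so far='gzkcwwyt'
Chunk 3: stream[18..19]='8' size=0x8=8, data at stream[21..29]='mde5woel' -> body[8..16], body so far='gzkcwwytmde5woel'
Chunk 4: stream[31..32]='7' size=0x7=7, data at stream[34..41]='bivgchr' -> body[16..23], body so far='gzkcwwytmde5woelbivgchr'
Chunk 5: stream[43..44]='2' size=0x2=2, data at stream[46..48]='yd' -> body[23..25], body so far='gzkcwwytmde5woelbivgchryd'
Chunk 6: stream[50..51]='0' size=0 (terminator). Final body='gzkcwwytmde5woelbivgchryd' (25 bytes)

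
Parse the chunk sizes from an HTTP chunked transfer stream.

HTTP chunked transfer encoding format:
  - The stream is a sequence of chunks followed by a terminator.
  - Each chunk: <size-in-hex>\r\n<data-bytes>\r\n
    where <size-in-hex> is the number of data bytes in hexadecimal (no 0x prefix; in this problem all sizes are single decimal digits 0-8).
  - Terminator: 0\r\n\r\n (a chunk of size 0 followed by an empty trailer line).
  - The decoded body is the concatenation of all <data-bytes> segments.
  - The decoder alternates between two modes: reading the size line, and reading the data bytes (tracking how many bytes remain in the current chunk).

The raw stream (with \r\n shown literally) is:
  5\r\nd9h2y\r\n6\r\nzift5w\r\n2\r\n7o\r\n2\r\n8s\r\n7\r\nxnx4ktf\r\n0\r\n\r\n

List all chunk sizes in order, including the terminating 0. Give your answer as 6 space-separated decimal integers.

Chunk 1: stream[0..1]='5' size=0x5=5, data at stream[3..8]='d9h2y' -> body[0..5], body so far='d9h2y'
Chunk 2: stream[10..11]='6' size=0x6=6, data at stream[13..19]='zift5w' -> body[5..11], body so far='d9h2yzift5w'
Chunk 3: stream[21..22]='2' size=0x2=2, data at stream[24..26]='7o' -> body[11..13], body so far='d9h2yzift5w7o'
Chunk 4: stream[28..29]='2' size=0x2=2, data at stream[31..33]='8s' -> body[13..15], body so far='d9h2yzift5w7o8s'
Chunk 5: stream[35..36]='7' size=0x7=7, data at stream[38..45]='xnx4ktf' -> body[15..22], body so far='d9h2yzift5w7o8sxnx4ktf'
Chunk 6: stream[47..48]='0' size=0 (terminator). Final body='d9h2yzift5w7o8sxnx4ktf' (22 bytes)

Answer: 5 6 2 2 7 0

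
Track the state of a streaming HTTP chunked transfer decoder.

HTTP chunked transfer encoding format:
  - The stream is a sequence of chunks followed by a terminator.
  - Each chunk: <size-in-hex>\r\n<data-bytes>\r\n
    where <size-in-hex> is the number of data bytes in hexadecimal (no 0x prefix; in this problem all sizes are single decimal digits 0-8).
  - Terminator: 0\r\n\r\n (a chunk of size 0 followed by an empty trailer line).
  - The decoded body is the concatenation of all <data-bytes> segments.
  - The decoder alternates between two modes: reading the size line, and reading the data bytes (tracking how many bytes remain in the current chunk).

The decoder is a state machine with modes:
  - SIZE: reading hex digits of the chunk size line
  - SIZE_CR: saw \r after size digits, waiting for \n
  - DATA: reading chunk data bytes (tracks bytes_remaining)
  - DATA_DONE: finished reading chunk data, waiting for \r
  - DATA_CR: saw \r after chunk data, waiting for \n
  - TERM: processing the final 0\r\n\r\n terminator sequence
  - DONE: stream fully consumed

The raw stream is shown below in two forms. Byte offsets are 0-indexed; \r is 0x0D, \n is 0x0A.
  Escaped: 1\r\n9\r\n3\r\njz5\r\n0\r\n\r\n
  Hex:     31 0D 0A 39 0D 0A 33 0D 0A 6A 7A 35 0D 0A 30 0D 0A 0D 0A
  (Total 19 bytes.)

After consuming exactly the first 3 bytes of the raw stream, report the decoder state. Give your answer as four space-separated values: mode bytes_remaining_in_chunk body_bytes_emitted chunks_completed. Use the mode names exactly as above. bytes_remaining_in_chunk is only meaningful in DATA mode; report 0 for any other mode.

Answer: DATA 1 0 0

Derivation:
Byte 0 = '1': mode=SIZE remaining=0 emitted=0 chunks_done=0
Byte 1 = 0x0D: mode=SIZE_CR remaining=0 emitted=0 chunks_done=0
Byte 2 = 0x0A: mode=DATA remaining=1 emitted=0 chunks_done=0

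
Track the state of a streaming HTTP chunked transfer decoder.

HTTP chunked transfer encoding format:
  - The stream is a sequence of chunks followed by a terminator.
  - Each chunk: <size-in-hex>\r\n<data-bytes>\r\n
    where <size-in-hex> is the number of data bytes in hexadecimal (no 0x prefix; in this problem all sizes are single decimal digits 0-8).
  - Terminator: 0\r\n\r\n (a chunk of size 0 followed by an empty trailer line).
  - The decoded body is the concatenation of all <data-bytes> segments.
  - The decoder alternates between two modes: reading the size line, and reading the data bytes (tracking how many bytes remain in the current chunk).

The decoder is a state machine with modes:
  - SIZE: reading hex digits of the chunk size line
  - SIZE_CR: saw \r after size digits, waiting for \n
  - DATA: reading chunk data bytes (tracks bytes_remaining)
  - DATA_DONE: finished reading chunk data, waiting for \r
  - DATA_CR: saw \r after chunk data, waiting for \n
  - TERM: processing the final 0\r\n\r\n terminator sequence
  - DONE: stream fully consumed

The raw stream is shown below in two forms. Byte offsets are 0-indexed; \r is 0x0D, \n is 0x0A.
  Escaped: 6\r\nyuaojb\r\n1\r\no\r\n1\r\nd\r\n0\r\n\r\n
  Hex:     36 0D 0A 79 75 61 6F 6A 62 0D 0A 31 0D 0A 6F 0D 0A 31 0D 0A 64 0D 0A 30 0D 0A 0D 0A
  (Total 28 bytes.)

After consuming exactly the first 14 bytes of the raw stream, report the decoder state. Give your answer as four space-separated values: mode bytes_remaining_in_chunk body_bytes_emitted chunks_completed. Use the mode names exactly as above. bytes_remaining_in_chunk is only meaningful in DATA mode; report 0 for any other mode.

Byte 0 = '6': mode=SIZE remaining=0 emitted=0 chunks_done=0
Byte 1 = 0x0D: mode=SIZE_CR remaining=0 emitted=0 chunks_done=0
Byte 2 = 0x0A: mode=DATA remaining=6 emitted=0 chunks_done=0
Byte 3 = 'y': mode=DATA remaining=5 emitted=1 chunks_done=0
Byte 4 = 'u': mode=DATA remaining=4 emitted=2 chunks_done=0
Byte 5 = 'a': mode=DATA remaining=3 emitted=3 chunks_done=0
Byte 6 = 'o': mode=DATA remaining=2 emitted=4 chunks_done=0
Byte 7 = 'j': mode=DATA remaining=1 emitted=5 chunks_done=0
Byte 8 = 'b': mode=DATA_DONE remaining=0 emitted=6 chunks_done=0
Byte 9 = 0x0D: mode=DATA_CR remaining=0 emitted=6 chunks_done=0
Byte 10 = 0x0A: mode=SIZE remaining=0 emitted=6 chunks_done=1
Byte 11 = '1': mode=SIZE remaining=0 emitted=6 chunks_done=1
Byte 12 = 0x0D: mode=SIZE_CR remaining=0 emitted=6 chunks_done=1
Byte 13 = 0x0A: mode=DATA remaining=1 emitted=6 chunks_done=1

Answer: DATA 1 6 1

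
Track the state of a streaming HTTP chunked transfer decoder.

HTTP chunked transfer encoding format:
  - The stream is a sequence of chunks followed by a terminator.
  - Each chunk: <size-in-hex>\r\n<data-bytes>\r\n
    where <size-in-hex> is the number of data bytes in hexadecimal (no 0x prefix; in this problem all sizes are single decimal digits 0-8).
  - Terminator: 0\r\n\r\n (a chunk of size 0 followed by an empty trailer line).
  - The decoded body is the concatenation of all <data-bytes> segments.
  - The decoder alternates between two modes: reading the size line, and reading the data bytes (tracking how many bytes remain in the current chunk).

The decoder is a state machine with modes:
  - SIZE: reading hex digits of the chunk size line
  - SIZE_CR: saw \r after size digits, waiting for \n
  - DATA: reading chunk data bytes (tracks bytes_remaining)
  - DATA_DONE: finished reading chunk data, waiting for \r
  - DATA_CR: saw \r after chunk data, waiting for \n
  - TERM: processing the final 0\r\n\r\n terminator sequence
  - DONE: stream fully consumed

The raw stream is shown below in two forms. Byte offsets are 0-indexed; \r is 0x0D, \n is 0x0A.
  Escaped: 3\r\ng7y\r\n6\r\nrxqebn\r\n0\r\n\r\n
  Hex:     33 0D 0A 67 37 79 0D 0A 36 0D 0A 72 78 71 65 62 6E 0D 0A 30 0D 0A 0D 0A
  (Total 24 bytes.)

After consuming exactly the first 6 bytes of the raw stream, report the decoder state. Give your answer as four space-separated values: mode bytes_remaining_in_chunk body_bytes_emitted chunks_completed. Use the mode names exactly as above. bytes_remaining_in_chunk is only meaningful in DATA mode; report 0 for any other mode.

Answer: DATA_DONE 0 3 0

Derivation:
Byte 0 = '3': mode=SIZE remaining=0 emitted=0 chunks_done=0
Byte 1 = 0x0D: mode=SIZE_CR remaining=0 emitted=0 chunks_done=0
Byte 2 = 0x0A: mode=DATA remaining=3 emitted=0 chunks_done=0
Byte 3 = 'g': mode=DATA remaining=2 emitted=1 chunks_done=0
Byte 4 = '7': mode=DATA remaining=1 emitted=2 chunks_done=0
Byte 5 = 'y': mode=DATA_DONE remaining=0 emitted=3 chunks_done=0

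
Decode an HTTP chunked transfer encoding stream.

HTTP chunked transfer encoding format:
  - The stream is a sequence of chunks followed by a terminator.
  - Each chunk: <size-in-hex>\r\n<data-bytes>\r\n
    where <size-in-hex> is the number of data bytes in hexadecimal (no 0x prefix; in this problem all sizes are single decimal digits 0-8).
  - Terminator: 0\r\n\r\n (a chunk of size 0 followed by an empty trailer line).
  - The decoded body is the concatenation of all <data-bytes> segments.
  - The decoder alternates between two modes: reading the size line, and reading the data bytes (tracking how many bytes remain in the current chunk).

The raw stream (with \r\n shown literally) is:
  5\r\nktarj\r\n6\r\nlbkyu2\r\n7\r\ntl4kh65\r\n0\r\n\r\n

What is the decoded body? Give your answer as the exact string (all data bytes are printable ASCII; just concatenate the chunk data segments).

Chunk 1: stream[0..1]='5' size=0x5=5, data at stream[3..8]='ktarj' -> body[0..5], body so far='ktarj'
Chunk 2: stream[10..11]='6' size=0x6=6, data at stream[13..19]='lbkyu2' -> body[5..11], body so far='ktarjlbkyu2'
Chunk 3: stream[21..22]='7' size=0x7=7, data at stream[24..31]='tl4kh65' -> body[11..18], body so far='ktarjlbkyu2tl4kh65'
Chunk 4: stream[33..34]='0' size=0 (terminator). Final body='ktarjlbkyu2tl4kh65' (18 bytes)

Answer: ktarjlbkyu2tl4kh65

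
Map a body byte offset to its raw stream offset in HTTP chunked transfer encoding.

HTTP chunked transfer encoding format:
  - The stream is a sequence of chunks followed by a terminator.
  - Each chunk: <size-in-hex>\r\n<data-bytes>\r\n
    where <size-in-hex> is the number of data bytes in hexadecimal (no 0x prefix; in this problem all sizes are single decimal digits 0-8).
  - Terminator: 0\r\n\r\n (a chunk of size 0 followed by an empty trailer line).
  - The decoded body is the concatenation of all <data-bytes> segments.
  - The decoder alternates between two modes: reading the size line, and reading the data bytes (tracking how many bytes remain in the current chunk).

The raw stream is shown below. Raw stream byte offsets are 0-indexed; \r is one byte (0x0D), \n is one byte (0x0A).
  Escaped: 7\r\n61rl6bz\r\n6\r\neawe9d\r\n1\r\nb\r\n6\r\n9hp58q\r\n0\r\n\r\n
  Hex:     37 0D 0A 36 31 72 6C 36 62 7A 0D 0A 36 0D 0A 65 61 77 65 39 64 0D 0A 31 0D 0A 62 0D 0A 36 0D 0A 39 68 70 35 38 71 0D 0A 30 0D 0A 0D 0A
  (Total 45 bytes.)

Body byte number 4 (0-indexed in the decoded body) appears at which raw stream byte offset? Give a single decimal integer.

Chunk 1: stream[0..1]='7' size=0x7=7, data at stream[3..10]='61rl6bz' -> body[0..7], body so far='61rl6bz'
Chunk 2: stream[12..13]='6' size=0x6=6, data at stream[15..21]='eawe9d' -> body[7..13], body so far='61rl6bzeawe9d'
Chunk 3: stream[23..24]='1' size=0x1=1, data at stream[26..27]='b' -> body[13..14], body so far='61rl6bzeawe9db'
Chunk 4: stream[29..30]='6' size=0x6=6, data at stream[32..38]='9hp58q' -> body[14..20], body so far='61rl6bzeawe9db9hp58q'
Chunk 5: stream[40..41]='0' size=0 (terminator). Final body='61rl6bzeawe9db9hp58q' (20 bytes)
Body byte 4 at stream offset 7

Answer: 7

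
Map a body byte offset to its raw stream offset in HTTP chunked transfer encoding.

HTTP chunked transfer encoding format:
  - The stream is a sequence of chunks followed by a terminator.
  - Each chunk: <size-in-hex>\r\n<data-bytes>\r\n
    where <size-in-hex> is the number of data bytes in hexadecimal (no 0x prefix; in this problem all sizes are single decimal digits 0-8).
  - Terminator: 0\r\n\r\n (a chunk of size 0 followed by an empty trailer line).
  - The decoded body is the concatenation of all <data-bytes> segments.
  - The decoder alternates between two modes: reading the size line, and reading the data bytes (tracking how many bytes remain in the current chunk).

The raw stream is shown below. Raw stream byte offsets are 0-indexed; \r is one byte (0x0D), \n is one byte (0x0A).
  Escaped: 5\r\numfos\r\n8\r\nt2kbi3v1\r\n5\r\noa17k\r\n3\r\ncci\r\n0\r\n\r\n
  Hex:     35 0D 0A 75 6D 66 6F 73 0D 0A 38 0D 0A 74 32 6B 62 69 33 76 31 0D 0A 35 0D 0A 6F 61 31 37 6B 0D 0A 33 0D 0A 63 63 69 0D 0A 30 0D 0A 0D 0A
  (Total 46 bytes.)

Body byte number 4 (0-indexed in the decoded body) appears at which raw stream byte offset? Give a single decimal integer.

Chunk 1: stream[0..1]='5' size=0x5=5, data at stream[3..8]='umfos' -> body[0..5], body so far='umfos'
Chunk 2: stream[10..11]='8' size=0x8=8, data at stream[13..21]='t2kbi3v1' -> body[5..13], body so far='umfost2kbi3v1'
Chunk 3: stream[23..24]='5' size=0x5=5, data at stream[26..31]='oa17k' -> body[13..18], body so far='umfost2kbi3v1oa17k'
Chunk 4: stream[33..34]='3' size=0x3=3, data at stream[36..39]='cci' -> body[18..21], body so far='umfost2kbi3v1oa17kcci'
Chunk 5: stream[41..42]='0' size=0 (terminator). Final body='umfost2kbi3v1oa17kcci' (21 bytes)
Body byte 4 at stream offset 7

Answer: 7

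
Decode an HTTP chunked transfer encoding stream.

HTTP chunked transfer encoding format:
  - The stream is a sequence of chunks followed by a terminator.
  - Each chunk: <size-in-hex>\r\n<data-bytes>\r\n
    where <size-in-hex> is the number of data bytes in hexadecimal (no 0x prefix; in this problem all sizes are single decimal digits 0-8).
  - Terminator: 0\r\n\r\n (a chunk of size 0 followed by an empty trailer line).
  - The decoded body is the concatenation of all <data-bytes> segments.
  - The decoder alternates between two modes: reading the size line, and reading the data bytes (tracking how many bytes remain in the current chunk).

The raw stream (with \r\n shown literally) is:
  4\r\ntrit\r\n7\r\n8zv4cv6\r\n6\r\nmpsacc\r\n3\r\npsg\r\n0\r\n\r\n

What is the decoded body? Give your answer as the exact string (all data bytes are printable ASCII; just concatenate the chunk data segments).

Answer: trit8zv4cv6mpsaccpsg

Derivation:
Chunk 1: stream[0..1]='4' size=0x4=4, data at stream[3..7]='trit' -> body[0..4], body so far='trit'
Chunk 2: stream[9..10]='7' size=0x7=7, data at stream[12..19]='8zv4cv6' -> body[4..11], body so far='trit8zv4cv6'
Chunk 3: stream[21..22]='6' size=0x6=6, data at stream[24..30]='mpsacc' -> body[11..17], body so far='trit8zv4cv6mpsacc'
Chunk 4: stream[32..33]='3' size=0x3=3, data at stream[35..38]='psg' -> body[17..20], body so far='trit8zv4cv6mpsaccpsg'
Chunk 5: stream[40..41]='0' size=0 (terminator). Final body='trit8zv4cv6mpsaccpsg' (20 bytes)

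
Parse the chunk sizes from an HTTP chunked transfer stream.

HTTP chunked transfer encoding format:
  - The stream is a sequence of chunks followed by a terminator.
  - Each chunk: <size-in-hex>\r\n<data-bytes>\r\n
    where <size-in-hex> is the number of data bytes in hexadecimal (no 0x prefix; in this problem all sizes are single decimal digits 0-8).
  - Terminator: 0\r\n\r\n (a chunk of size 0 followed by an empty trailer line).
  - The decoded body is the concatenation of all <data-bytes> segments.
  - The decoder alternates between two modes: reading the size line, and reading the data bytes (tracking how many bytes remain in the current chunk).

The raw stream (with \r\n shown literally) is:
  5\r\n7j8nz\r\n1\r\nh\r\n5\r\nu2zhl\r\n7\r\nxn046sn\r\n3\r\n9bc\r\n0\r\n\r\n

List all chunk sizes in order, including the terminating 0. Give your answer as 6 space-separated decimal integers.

Answer: 5 1 5 7 3 0

Derivation:
Chunk 1: stream[0..1]='5' size=0x5=5, data at stream[3..8]='7j8nz' -> body[0..5], body so far='7j8nz'
Chunk 2: stream[10..11]='1' size=0x1=1, data at stream[13..14]='h' -> body[5..6], body so far='7j8nzh'
Chunk 3: stream[16..17]='5' size=0x5=5, data at stream[19..24]='u2zhl' -> body[6..11], body so far='7j8nzhu2zhl'
Chunk 4: stream[26..27]='7' size=0x7=7, data at stream[29..36]='xn046sn' -> body[11..18], body so far='7j8nzhu2zhlxn046sn'
Chunk 5: stream[38..39]='3' size=0x3=3, data at stream[41..44]='9bc' -> body[18..21], body so far='7j8nzhu2zhlxn046sn9bc'
Chunk 6: stream[46..47]='0' size=0 (terminator). Final body='7j8nzhu2zhlxn046sn9bc' (21 bytes)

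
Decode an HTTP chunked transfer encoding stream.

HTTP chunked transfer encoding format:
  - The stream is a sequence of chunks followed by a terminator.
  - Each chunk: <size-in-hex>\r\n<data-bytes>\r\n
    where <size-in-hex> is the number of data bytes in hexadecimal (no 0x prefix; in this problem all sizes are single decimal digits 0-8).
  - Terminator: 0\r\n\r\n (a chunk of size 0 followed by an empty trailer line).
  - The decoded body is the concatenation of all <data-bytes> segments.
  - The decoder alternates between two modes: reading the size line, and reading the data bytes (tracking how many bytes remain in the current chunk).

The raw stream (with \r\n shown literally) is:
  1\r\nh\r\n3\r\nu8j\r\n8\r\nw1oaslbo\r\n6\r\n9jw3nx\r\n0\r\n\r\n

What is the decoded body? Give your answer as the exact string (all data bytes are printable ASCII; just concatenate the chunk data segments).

Chunk 1: stream[0..1]='1' size=0x1=1, data at stream[3..4]='h' -> body[0..1], body so far='h'
Chunk 2: stream[6..7]='3' size=0x3=3, data at stream[9..12]='u8j' -> body[1..4], body so far='hu8j'
Chunk 3: stream[14..15]='8' size=0x8=8, data at stream[17..25]='w1oaslbo' -> body[4..12], body so far='hu8jw1oaslbo'
Chunk 4: stream[27..28]='6' size=0x6=6, data at stream[30..36]='9jw3nx' -> body[12..18], body so far='hu8jw1oaslbo9jw3nx'
Chunk 5: stream[38..39]='0' size=0 (terminator). Final body='hu8jw1oaslbo9jw3nx' (18 bytes)

Answer: hu8jw1oaslbo9jw3nx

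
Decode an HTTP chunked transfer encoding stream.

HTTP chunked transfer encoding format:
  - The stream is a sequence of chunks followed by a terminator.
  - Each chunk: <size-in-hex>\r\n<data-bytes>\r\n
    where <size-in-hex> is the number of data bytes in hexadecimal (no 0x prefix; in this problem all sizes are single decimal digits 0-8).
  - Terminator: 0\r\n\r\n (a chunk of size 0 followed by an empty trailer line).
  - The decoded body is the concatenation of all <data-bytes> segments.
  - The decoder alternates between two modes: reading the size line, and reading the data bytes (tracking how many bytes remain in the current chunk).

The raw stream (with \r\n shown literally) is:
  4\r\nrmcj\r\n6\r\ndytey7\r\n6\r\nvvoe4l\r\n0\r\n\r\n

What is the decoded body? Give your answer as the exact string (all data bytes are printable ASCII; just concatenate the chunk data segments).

Chunk 1: stream[0..1]='4' size=0x4=4, data at stream[3..7]='rmcj' -> body[0..4], body so far='rmcj'
Chunk 2: stream[9..10]='6' size=0x6=6, data at stream[12..18]='dytey7' -> body[4..10], body so far='rmcjdytey7'
Chunk 3: stream[20..21]='6' size=0x6=6, data at stream[23..29]='vvoe4l' -> body[10..16], body so far='rmcjdytey7vvoe4l'
Chunk 4: stream[31..32]='0' size=0 (terminator). Final body='rmcjdytey7vvoe4l' (16 bytes)

Answer: rmcjdytey7vvoe4l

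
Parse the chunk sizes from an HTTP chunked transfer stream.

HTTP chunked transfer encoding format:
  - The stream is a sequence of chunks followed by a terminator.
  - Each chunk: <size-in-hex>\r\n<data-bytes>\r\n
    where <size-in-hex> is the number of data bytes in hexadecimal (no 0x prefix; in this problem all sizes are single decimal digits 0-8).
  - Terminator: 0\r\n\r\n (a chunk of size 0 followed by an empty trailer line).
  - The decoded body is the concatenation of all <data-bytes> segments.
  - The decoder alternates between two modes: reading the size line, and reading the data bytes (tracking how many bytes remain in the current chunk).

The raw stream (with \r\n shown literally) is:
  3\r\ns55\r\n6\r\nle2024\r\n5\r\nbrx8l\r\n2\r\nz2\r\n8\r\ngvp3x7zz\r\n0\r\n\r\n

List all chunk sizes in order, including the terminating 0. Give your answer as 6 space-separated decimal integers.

Chunk 1: stream[0..1]='3' size=0x3=3, data at stream[3..6]='s55' -> body[0..3], body so far='s55'
Chunk 2: stream[8..9]='6' size=0x6=6, data at stream[11..17]='le2024' -> body[3..9], body so far='s55le2024'
Chunk 3: stream[19..20]='5' size=0x5=5, data at stream[22..27]='brx8l' -> body[9..14], body so far='s55le2024brx8l'
Chunk 4: stream[29..30]='2' size=0x2=2, data at stream[32..34]='z2' -> body[14..16], body so far='s55le2024brx8lz2'
Chunk 5: stream[36..37]='8' size=0x8=8, data at stream[39..47]='gvp3x7zz' -> body[16..24], body so far='s55le2024brx8lz2gvp3x7zz'
Chunk 6: stream[49..50]='0' size=0 (terminator). Final body='s55le2024brx8lz2gvp3x7zz' (24 bytes)

Answer: 3 6 5 2 8 0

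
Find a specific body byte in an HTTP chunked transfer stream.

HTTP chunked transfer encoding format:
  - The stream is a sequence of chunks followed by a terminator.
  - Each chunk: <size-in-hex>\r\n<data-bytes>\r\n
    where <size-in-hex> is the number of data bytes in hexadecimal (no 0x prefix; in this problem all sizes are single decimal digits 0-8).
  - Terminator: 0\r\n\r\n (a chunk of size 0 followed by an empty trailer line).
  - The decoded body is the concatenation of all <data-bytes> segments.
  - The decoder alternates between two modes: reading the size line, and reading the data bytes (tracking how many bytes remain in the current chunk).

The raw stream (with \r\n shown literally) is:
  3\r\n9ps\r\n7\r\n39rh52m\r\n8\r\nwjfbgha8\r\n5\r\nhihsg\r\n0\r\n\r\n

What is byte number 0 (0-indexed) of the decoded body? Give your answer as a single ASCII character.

Answer: 9

Derivation:
Chunk 1: stream[0..1]='3' size=0x3=3, data at stream[3..6]='9ps' -> body[0..3], body so far='9ps'
Chunk 2: stream[8..9]='7' size=0x7=7, data at stream[11..18]='39rh52m' -> body[3..10], body so far='9ps39rh52m'
Chunk 3: stream[20..21]='8' size=0x8=8, data at stream[23..31]='wjfbgha8' -> body[10..18], body so far='9ps39rh52mwjfbgha8'
Chunk 4: stream[33..34]='5' size=0x5=5, data at stream[36..41]='hihsg' -> body[18..23], body so far='9ps39rh52mwjfbgha8hihsg'
Chunk 5: stream[43..44]='0' size=0 (terminator). Final body='9ps39rh52mwjfbgha8hihsg' (23 bytes)
Body byte 0 = '9'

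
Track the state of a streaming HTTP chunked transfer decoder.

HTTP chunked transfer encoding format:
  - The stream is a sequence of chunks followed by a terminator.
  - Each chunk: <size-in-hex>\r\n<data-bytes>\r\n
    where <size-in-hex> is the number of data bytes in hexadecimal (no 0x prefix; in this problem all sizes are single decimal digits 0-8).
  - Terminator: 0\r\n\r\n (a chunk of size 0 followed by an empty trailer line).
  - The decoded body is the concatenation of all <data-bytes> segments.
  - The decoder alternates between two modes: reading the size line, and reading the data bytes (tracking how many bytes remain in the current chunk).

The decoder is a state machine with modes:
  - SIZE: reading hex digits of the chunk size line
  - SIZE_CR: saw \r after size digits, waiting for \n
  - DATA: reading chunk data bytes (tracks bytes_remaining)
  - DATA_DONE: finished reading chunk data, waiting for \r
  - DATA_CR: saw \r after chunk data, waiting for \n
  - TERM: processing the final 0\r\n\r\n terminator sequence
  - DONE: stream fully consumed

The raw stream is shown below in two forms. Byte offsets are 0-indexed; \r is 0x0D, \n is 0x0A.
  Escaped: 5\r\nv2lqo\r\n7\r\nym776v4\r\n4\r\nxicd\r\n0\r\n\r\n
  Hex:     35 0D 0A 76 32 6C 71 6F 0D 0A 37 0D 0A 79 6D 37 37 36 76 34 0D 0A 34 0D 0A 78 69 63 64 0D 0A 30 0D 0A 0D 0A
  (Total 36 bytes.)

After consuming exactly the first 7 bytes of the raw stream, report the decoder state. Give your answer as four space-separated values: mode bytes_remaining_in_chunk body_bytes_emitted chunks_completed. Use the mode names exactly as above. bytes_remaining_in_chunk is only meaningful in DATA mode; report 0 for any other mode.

Byte 0 = '5': mode=SIZE remaining=0 emitted=0 chunks_done=0
Byte 1 = 0x0D: mode=SIZE_CR remaining=0 emitted=0 chunks_done=0
Byte 2 = 0x0A: mode=DATA remaining=5 emitted=0 chunks_done=0
Byte 3 = 'v': mode=DATA remaining=4 emitted=1 chunks_done=0
Byte 4 = '2': mode=DATA remaining=3 emitted=2 chunks_done=0
Byte 5 = 'l': mode=DATA remaining=2 emitted=3 chunks_done=0
Byte 6 = 'q': mode=DATA remaining=1 emitted=4 chunks_done=0

Answer: DATA 1 4 0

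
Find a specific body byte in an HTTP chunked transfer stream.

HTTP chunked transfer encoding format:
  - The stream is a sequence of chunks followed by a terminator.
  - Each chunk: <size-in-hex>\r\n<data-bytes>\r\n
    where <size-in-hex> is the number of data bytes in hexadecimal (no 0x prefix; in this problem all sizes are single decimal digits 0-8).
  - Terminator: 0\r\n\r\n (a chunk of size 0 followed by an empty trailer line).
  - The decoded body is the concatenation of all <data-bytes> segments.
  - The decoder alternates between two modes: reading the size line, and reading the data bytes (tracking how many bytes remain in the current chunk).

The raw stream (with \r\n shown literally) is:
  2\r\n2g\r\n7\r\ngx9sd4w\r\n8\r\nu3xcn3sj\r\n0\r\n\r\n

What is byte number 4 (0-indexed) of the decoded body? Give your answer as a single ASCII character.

Answer: 9

Derivation:
Chunk 1: stream[0..1]='2' size=0x2=2, data at stream[3..5]='2g' -> body[0..2], body so far='2g'
Chunk 2: stream[7..8]='7' size=0x7=7, data at stream[10..17]='gx9sd4w' -> body[2..9], body so far='2ggx9sd4w'
Chunk 3: stream[19..20]='8' size=0x8=8, data at stream[22..30]='u3xcn3sj' -> body[9..17], body so far='2ggx9sd4wu3xcn3sj'
Chunk 4: stream[32..33]='0' size=0 (terminator). Final body='2ggx9sd4wu3xcn3sj' (17 bytes)
Body byte 4 = '9'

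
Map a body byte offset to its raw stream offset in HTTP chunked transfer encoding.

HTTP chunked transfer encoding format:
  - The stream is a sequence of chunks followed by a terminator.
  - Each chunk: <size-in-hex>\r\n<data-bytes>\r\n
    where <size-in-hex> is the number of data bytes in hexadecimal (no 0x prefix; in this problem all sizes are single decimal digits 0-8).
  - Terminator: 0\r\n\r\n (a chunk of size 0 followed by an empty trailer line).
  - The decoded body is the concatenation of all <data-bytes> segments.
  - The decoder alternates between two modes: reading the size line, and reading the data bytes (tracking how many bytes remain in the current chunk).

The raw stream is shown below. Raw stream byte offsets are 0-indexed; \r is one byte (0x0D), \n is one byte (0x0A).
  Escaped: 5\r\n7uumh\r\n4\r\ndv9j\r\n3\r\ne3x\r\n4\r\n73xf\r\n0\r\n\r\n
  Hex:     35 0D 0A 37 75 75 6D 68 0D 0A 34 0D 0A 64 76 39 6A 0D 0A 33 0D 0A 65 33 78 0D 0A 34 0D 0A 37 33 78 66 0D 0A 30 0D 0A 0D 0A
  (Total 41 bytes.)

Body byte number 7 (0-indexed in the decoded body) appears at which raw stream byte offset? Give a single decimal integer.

Answer: 15

Derivation:
Chunk 1: stream[0..1]='5' size=0x5=5, data at stream[3..8]='7uumh' -> body[0..5], body so far='7uumh'
Chunk 2: stream[10..11]='4' size=0x4=4, data at stream[13..17]='dv9j' -> body[5..9], body so far='7uumhdv9j'
Chunk 3: stream[19..20]='3' size=0x3=3, data at stream[22..25]='e3x' -> body[9..12], body so far='7uumhdv9je3x'
Chunk 4: stream[27..28]='4' size=0x4=4, data at stream[30..34]='73xf' -> body[12..16], body so far='7uumhdv9je3x73xf'
Chunk 5: stream[36..37]='0' size=0 (terminator). Final body='7uumhdv9je3x73xf' (16 bytes)
Body byte 7 at stream offset 15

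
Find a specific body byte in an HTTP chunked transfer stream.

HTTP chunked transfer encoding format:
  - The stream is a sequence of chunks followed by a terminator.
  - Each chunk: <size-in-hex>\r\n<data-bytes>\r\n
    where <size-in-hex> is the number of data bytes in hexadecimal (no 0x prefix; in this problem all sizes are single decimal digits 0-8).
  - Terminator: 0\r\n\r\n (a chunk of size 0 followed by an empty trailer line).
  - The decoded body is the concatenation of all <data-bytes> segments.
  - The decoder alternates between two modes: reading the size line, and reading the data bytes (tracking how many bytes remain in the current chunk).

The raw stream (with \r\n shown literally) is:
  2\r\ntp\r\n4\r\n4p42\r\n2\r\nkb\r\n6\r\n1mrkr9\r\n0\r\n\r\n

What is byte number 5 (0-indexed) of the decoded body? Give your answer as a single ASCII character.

Chunk 1: stream[0..1]='2' size=0x2=2, data at stream[3..5]='tp' -> body[0..2], body so far='tp'
Chunk 2: stream[7..8]='4' size=0x4=4, data at stream[10..14]='4p42' -> body[2..6], body so far='tp4p42'
Chunk 3: stream[16..17]='2' size=0x2=2, data at stream[19..21]='kb' -> body[6..8], body so far='tp4p42kb'
Chunk 4: stream[23..24]='6' size=0x6=6, data at stream[26..32]='1mrkr9' -> body[8..14], body so far='tp4p42kb1mrkr9'
Chunk 5: stream[34..35]='0' size=0 (terminator). Final body='tp4p42kb1mrkr9' (14 bytes)
Body byte 5 = '2'

Answer: 2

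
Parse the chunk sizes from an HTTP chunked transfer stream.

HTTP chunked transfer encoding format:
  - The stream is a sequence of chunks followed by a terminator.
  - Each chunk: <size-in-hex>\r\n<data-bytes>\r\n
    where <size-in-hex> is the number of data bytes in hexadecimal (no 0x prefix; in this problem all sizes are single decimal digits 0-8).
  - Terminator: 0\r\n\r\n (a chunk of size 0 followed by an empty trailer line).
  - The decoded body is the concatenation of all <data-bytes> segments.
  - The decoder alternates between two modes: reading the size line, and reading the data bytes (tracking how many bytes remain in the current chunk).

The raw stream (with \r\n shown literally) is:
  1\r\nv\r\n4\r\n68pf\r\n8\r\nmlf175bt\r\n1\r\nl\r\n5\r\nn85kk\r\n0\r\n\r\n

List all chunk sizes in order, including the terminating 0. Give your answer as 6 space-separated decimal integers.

Answer: 1 4 8 1 5 0

Derivation:
Chunk 1: stream[0..1]='1' size=0x1=1, data at stream[3..4]='v' -> body[0..1], body so far='v'
Chunk 2: stream[6..7]='4' size=0x4=4, data at stream[9..13]='68pf' -> body[1..5], body so far='v68pf'
Chunk 3: stream[15..16]='8' size=0x8=8, data at stream[18..26]='mlf175bt' -> body[5..13], body so far='v68pfmlf175bt'
Chunk 4: stream[28..29]='1' size=0x1=1, data at stream[31..32]='l' -> body[13..14], body so far='v68pfmlf175btl'
Chunk 5: stream[34..35]='5' size=0x5=5, data at stream[37..42]='n85kk' -> body[14..19], body so far='v68pfmlf175btln85kk'
Chunk 6: stream[44..45]='0' size=0 (terminator). Final body='v68pfmlf175btln85kk' (19 bytes)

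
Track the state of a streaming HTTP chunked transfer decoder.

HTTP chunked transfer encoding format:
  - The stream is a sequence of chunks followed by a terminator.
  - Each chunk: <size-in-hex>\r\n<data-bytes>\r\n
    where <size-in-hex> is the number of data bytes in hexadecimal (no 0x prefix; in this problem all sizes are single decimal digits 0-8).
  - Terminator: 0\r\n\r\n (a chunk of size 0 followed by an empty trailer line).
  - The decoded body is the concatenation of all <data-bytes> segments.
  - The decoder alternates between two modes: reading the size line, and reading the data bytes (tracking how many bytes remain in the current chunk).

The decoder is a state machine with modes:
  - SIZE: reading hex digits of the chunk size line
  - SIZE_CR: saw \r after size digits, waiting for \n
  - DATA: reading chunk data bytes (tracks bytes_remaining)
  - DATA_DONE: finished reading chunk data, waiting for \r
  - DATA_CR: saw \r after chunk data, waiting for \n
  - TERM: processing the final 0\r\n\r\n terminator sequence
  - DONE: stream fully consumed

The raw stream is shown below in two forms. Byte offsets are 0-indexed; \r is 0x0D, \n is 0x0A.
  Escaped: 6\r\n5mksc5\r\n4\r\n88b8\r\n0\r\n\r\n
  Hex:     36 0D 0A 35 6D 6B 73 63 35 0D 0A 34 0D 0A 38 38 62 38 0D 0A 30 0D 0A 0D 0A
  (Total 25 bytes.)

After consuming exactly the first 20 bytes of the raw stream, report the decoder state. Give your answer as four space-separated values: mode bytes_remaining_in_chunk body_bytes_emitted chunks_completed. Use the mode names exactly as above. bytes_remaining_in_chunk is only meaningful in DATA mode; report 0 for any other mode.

Byte 0 = '6': mode=SIZE remaining=0 emitted=0 chunks_done=0
Byte 1 = 0x0D: mode=SIZE_CR remaining=0 emitted=0 chunks_done=0
Byte 2 = 0x0A: mode=DATA remaining=6 emitted=0 chunks_done=0
Byte 3 = '5': mode=DATA remaining=5 emitted=1 chunks_done=0
Byte 4 = 'm': mode=DATA remaining=4 emitted=2 chunks_done=0
Byte 5 = 'k': mode=DATA remaining=3 emitted=3 chunks_done=0
Byte 6 = 's': mode=DATA remaining=2 emitted=4 chunks_done=0
Byte 7 = 'c': mode=DATA remaining=1 emitted=5 chunks_done=0
Byte 8 = '5': mode=DATA_DONE remaining=0 emitted=6 chunks_done=0
Byte 9 = 0x0D: mode=DATA_CR remaining=0 emitted=6 chunks_done=0
Byte 10 = 0x0A: mode=SIZE remaining=0 emitted=6 chunks_done=1
Byte 11 = '4': mode=SIZE remaining=0 emitted=6 chunks_done=1
Byte 12 = 0x0D: mode=SIZE_CR remaining=0 emitted=6 chunks_done=1
Byte 13 = 0x0A: mode=DATA remaining=4 emitted=6 chunks_done=1
Byte 14 = '8': mode=DATA remaining=3 emitted=7 chunks_done=1
Byte 15 = '8': mode=DATA remaining=2 emitted=8 chunks_done=1
Byte 16 = 'b': mode=DATA remaining=1 emitted=9 chunks_done=1
Byte 17 = '8': mode=DATA_DONE remaining=0 emitted=10 chunks_done=1
Byte 18 = 0x0D: mode=DATA_CR remaining=0 emitted=10 chunks_done=1
Byte 19 = 0x0A: mode=SIZE remaining=0 emitted=10 chunks_done=2

Answer: SIZE 0 10 2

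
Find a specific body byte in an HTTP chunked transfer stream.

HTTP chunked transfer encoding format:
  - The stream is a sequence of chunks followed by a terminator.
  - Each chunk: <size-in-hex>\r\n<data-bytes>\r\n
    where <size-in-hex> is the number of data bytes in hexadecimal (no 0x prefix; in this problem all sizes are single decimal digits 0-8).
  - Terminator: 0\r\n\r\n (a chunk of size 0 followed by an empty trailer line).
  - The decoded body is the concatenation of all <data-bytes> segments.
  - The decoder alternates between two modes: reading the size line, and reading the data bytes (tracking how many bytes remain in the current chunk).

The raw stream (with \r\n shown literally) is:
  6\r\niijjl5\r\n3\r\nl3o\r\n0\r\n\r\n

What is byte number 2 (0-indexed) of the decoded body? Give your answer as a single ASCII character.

Answer: j

Derivation:
Chunk 1: stream[0..1]='6' size=0x6=6, data at stream[3..9]='iijjl5' -> body[0..6], body so far='iijjl5'
Chunk 2: stream[11..12]='3' size=0x3=3, data at stream[14..17]='l3o' -> body[6..9], body so far='iijjl5l3o'
Chunk 3: stream[19..20]='0' size=0 (terminator). Final body='iijjl5l3o' (9 bytes)
Body byte 2 = 'j'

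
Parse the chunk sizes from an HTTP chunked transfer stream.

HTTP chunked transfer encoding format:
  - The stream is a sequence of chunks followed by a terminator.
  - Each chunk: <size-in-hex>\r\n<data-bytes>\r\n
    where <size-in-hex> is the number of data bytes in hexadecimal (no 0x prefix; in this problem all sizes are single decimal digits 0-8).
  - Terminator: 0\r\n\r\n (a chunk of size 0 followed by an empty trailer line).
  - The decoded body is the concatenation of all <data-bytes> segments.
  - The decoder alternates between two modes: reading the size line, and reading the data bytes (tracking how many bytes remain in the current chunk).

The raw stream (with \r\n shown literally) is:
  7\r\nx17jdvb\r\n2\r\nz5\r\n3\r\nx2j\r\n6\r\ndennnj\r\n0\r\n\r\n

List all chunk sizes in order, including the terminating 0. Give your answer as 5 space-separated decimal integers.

Answer: 7 2 3 6 0

Derivation:
Chunk 1: stream[0..1]='7' size=0x7=7, data at stream[3..10]='x17jdvb' -> body[0..7], body so far='x17jdvb'
Chunk 2: stream[12..13]='2' size=0x2=2, data at stream[15..17]='z5' -> body[7..9], body so far='x17jdvbz5'
Chunk 3: stream[19..20]='3' size=0x3=3, data at stream[22..25]='x2j' -> body[9..12], body so far='x17jdvbz5x2j'
Chunk 4: stream[27..28]='6' size=0x6=6, data at stream[30..36]='dennnj' -> body[12..18], body so far='x17jdvbz5x2jdennnj'
Chunk 5: stream[38..39]='0' size=0 (terminator). Final body='x17jdvbz5x2jdennnj' (18 bytes)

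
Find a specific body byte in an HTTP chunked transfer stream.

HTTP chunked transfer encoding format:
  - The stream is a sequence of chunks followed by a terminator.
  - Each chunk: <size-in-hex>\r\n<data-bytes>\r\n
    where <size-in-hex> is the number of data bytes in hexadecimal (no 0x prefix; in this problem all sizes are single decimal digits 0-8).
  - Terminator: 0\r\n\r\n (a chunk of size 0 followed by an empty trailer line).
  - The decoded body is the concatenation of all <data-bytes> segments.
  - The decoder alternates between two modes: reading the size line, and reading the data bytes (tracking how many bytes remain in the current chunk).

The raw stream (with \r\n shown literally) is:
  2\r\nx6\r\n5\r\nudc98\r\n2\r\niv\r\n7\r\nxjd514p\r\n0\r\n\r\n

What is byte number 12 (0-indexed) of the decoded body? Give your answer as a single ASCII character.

Answer: 5

Derivation:
Chunk 1: stream[0..1]='2' size=0x2=2, data at stream[3..5]='x6' -> body[0..2], body so far='x6'
Chunk 2: stream[7..8]='5' size=0x5=5, data at stream[10..15]='udc98' -> body[2..7], body so far='x6udc98'
Chunk 3: stream[17..18]='2' size=0x2=2, data at stream[20..22]='iv' -> body[7..9], body so far='x6udc98iv'
Chunk 4: stream[24..25]='7' size=0x7=7, data at stream[27..34]='xjd514p' -> body[9..16], body so far='x6udc98ivxjd514p'
Chunk 5: stream[36..37]='0' size=0 (terminator). Final body='x6udc98ivxjd514p' (16 bytes)
Body byte 12 = '5'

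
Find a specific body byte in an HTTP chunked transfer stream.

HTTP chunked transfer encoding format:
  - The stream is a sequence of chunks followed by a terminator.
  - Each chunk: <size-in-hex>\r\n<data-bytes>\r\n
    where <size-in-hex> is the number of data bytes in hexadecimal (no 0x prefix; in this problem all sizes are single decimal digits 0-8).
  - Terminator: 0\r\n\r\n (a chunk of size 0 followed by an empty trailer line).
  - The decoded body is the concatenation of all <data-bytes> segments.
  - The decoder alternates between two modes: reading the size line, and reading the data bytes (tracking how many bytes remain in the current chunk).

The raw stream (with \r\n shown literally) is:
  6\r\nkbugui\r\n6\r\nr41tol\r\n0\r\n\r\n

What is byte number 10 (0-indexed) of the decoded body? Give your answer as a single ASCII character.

Chunk 1: stream[0..1]='6' size=0x6=6, data at stream[3..9]='kbugui' -> body[0..6], body so far='kbugui'
Chunk 2: stream[11..12]='6' size=0x6=6, data at stream[14..20]='r41tol' -> body[6..12], body so far='kbuguir41tol'
Chunk 3: stream[22..23]='0' size=0 (terminator). Final body='kbuguir41tol' (12 bytes)
Body byte 10 = 'o'

Answer: o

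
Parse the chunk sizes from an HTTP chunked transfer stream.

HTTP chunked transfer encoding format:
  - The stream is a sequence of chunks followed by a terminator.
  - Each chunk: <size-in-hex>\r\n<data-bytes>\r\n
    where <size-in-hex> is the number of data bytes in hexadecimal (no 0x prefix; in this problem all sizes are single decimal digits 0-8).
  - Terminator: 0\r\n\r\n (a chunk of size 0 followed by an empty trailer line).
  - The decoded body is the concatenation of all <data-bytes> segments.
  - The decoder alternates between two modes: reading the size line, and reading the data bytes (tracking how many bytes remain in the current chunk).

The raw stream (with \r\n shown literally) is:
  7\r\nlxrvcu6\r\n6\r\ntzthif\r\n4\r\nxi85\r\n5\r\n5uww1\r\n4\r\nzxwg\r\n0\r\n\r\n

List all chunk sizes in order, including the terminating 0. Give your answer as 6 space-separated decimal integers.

Answer: 7 6 4 5 4 0

Derivation:
Chunk 1: stream[0..1]='7' size=0x7=7, data at stream[3..10]='lxrvcu6' -> body[0..7], body so far='lxrvcu6'
Chunk 2: stream[12..13]='6' size=0x6=6, data at stream[15..21]='tzthif' -> body[7..13], body so far='lxrvcu6tzthif'
Chunk 3: stream[23..24]='4' size=0x4=4, data at stream[26..30]='xi85' -> body[13..17], body so far='lxrvcu6tzthifxi85'
Chunk 4: stream[32..33]='5' size=0x5=5, data at stream[35..40]='5uww1' -> body[17..22], body so far='lxrvcu6tzthifxi855uww1'
Chunk 5: stream[42..43]='4' size=0x4=4, data at stream[45..49]='zxwg' -> body[22..26], body so far='lxrvcu6tzthifxi855uww1zxwg'
Chunk 6: stream[51..52]='0' size=0 (terminator). Final body='lxrvcu6tzthifxi855uww1zxwg' (26 bytes)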